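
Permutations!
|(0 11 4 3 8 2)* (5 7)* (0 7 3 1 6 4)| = |(0 11)(1 6 4)(2 7 5 3 8)| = 30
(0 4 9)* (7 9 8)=(0 4 8 7 9)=[4, 1, 2, 3, 8, 5, 6, 9, 7, 0]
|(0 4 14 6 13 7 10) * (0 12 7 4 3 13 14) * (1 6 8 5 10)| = 8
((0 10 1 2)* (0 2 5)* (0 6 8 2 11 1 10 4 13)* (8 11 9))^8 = ((0 4 13)(1 5 6 11)(2 9 8))^8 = (0 13 4)(2 8 9)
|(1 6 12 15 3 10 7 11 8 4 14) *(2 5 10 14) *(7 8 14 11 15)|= |(1 6 12 7 15 3 11 14)(2 5 10 8 4)|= 40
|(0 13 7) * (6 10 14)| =|(0 13 7)(6 10 14)| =3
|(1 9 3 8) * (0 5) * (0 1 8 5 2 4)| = 12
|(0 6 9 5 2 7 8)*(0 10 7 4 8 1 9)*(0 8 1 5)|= 10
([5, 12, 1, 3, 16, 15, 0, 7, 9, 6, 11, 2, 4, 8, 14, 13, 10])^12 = [9, 11, 10, 3, 1, 6, 8, 7, 15, 13, 4, 16, 2, 5, 14, 0, 12]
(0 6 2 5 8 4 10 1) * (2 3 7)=(0 6 3 7 2 5 8 4 10 1)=[6, 0, 5, 7, 10, 8, 3, 2, 4, 9, 1]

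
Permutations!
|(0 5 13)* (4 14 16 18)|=12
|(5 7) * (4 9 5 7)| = |(4 9 5)| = 3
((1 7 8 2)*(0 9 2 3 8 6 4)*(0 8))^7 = ((0 9 2 1 7 6 4 8 3))^7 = (0 8 6 1 9 3 4 7 2)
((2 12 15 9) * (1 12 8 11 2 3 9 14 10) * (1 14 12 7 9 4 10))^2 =(15)(1 9 4 14 7 3 10)(2 11 8)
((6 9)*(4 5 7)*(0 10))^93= (0 10)(6 9)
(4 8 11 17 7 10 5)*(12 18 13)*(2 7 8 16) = (2 7 10 5 4 16)(8 11 17)(12 18 13) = [0, 1, 7, 3, 16, 4, 6, 10, 11, 9, 5, 17, 18, 12, 14, 15, 2, 8, 13]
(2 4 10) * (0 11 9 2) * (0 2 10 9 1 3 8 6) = (0 11 1 3 8 6)(2 4 9 10) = [11, 3, 4, 8, 9, 5, 0, 7, 6, 10, 2, 1]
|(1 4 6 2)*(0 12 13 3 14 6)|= 9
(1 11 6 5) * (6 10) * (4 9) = (1 11 10 6 5)(4 9) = [0, 11, 2, 3, 9, 1, 5, 7, 8, 4, 6, 10]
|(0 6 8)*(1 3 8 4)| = 6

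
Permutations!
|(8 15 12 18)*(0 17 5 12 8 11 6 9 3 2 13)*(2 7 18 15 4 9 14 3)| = 30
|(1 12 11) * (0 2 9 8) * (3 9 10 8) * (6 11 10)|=8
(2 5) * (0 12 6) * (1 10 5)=(0 12 6)(1 10 5 2)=[12, 10, 1, 3, 4, 2, 0, 7, 8, 9, 5, 11, 6]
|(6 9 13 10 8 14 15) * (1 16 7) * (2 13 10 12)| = 6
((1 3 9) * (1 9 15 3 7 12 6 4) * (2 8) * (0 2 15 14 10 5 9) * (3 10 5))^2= ((0 2 8 15 10 3 14 5 9)(1 7 12 6 4))^2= (0 8 10 14 9 2 15 3 5)(1 12 4 7 6)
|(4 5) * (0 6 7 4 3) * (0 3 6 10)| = 4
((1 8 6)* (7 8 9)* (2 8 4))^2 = (1 7 2 6 9 4 8)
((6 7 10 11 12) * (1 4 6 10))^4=((1 4 6 7)(10 11 12))^4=(10 11 12)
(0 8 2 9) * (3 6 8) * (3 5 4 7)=(0 5 4 7 3 6 8 2 9)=[5, 1, 9, 6, 7, 4, 8, 3, 2, 0]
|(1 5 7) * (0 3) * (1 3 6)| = 6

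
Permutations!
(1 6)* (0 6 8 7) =[6, 8, 2, 3, 4, 5, 1, 0, 7] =(0 6 1 8 7)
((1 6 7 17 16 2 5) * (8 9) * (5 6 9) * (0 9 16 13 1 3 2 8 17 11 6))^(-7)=(0 13 8 2 17 16 3 9 1 5)(6 11 7)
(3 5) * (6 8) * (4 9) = [0, 1, 2, 5, 9, 3, 8, 7, 6, 4] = (3 5)(4 9)(6 8)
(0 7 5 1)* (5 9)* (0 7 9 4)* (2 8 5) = (0 9 2 8 5 1 7 4) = [9, 7, 8, 3, 0, 1, 6, 4, 5, 2]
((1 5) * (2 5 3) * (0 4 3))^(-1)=(0 1 5 2 3 4)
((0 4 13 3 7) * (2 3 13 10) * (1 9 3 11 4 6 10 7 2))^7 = (13)(0 11 9 6 4 3 10 7 2 1)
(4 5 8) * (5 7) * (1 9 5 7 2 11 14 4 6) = (1 9 5 8 6)(2 11 14 4) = [0, 9, 11, 3, 2, 8, 1, 7, 6, 5, 10, 14, 12, 13, 4]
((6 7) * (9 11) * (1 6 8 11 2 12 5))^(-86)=(1 11 5 8 12 7 2 6 9)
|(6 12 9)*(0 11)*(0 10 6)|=|(0 11 10 6 12 9)|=6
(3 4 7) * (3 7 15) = (3 4 15) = [0, 1, 2, 4, 15, 5, 6, 7, 8, 9, 10, 11, 12, 13, 14, 3]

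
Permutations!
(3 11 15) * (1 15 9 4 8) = (1 15 3 11 9 4 8) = [0, 15, 2, 11, 8, 5, 6, 7, 1, 4, 10, 9, 12, 13, 14, 3]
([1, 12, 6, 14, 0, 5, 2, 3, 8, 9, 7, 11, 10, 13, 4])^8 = (14)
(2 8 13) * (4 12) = (2 8 13)(4 12) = [0, 1, 8, 3, 12, 5, 6, 7, 13, 9, 10, 11, 4, 2]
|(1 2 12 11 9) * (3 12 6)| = 7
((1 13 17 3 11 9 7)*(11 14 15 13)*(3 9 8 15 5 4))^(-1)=(1 7 9 17 13 15 8 11)(3 4 5 14)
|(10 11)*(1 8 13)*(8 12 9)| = 10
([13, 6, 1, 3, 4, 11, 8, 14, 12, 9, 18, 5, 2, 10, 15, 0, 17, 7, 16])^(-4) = (0 17 13 7 10 14 18 15 16)(1 6 8 12 2)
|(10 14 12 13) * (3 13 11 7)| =7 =|(3 13 10 14 12 11 7)|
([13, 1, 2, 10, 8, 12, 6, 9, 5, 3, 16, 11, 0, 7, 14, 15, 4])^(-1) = (0 12 5 8 4 16 10 3 9 7 13)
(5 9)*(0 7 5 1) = [7, 0, 2, 3, 4, 9, 6, 5, 8, 1] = (0 7 5 9 1)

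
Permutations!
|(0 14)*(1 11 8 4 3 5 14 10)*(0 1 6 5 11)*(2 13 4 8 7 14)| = 12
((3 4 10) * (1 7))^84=(10)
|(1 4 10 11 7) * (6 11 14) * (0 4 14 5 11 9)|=10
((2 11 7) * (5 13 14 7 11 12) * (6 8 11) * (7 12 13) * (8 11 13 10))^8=((2 10 8 13 14 12 5 7)(6 11))^8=(14)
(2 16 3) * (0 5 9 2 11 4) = (0 5 9 2 16 3 11 4) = [5, 1, 16, 11, 0, 9, 6, 7, 8, 2, 10, 4, 12, 13, 14, 15, 3]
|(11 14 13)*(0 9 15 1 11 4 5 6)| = 10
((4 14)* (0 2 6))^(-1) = ((0 2 6)(4 14))^(-1) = (0 6 2)(4 14)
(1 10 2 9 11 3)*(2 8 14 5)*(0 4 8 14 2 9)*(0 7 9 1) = [4, 10, 7, 0, 8, 1, 6, 9, 2, 11, 14, 3, 12, 13, 5] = (0 4 8 2 7 9 11 3)(1 10 14 5)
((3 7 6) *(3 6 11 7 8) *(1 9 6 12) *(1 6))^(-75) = (1 9)(3 8)(6 12)(7 11)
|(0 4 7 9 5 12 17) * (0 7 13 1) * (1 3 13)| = 30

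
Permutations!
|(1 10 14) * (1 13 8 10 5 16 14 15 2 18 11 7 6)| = |(1 5 16 14 13 8 10 15 2 18 11 7 6)| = 13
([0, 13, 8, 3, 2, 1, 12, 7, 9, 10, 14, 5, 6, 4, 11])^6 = (1 10 4 11 8)(2 5 9 13 14)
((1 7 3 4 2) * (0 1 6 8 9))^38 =((0 1 7 3 4 2 6 8 9))^38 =(0 7 4 6 9 1 3 2 8)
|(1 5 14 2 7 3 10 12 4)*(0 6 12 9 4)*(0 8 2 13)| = 14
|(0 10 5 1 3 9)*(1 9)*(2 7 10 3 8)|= |(0 3 1 8 2 7 10 5 9)|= 9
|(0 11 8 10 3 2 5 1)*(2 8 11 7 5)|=12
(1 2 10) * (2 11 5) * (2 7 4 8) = (1 11 5 7 4 8 2 10) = [0, 11, 10, 3, 8, 7, 6, 4, 2, 9, 1, 5]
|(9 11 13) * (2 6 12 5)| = |(2 6 12 5)(9 11 13)| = 12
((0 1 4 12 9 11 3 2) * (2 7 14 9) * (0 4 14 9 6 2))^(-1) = ((0 1 14 6 2 4 12)(3 7 9 11))^(-1) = (0 12 4 2 6 14 1)(3 11 9 7)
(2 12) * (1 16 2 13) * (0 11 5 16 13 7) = [11, 13, 12, 3, 4, 16, 6, 0, 8, 9, 10, 5, 7, 1, 14, 15, 2] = (0 11 5 16 2 12 7)(1 13)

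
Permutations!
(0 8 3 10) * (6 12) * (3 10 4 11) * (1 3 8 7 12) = [7, 3, 2, 4, 11, 5, 1, 12, 10, 9, 0, 8, 6] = (0 7 12 6 1 3 4 11 8 10)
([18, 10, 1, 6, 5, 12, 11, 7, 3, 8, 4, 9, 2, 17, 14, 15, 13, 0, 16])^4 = (0 17 13 16 18)(1 12 4)(2 5 10)(3 8 9 11 6)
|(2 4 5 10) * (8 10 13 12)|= |(2 4 5 13 12 8 10)|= 7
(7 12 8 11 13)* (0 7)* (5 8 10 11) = (0 7 12 10 11 13)(5 8) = [7, 1, 2, 3, 4, 8, 6, 12, 5, 9, 11, 13, 10, 0]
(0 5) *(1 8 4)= (0 5)(1 8 4)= [5, 8, 2, 3, 1, 0, 6, 7, 4]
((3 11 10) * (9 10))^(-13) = ((3 11 9 10))^(-13) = (3 10 9 11)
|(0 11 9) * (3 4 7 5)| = 12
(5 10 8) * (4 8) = (4 8 5 10) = [0, 1, 2, 3, 8, 10, 6, 7, 5, 9, 4]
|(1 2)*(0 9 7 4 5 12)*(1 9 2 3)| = 14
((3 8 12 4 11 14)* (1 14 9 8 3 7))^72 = ((1 14 7)(4 11 9 8 12))^72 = (14)(4 9 12 11 8)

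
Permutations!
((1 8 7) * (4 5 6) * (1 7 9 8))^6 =(9)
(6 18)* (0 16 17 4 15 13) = [16, 1, 2, 3, 15, 5, 18, 7, 8, 9, 10, 11, 12, 0, 14, 13, 17, 4, 6] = (0 16 17 4 15 13)(6 18)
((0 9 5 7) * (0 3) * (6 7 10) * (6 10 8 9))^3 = ((10)(0 6 7 3)(5 8 9))^3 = (10)(0 3 7 6)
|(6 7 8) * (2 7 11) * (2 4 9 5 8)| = 6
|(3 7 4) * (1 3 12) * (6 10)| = 10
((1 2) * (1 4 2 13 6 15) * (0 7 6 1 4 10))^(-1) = (0 10 2 4 15 6 7)(1 13)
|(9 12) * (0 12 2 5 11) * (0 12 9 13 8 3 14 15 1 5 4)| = |(0 9 2 4)(1 5 11 12 13 8 3 14 15)| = 36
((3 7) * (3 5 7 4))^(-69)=(3 4)(5 7)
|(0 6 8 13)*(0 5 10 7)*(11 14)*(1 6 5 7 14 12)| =11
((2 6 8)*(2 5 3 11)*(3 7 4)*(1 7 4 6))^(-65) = (1 11 4 8 7 2 3 5 6)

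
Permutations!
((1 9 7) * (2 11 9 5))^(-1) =((1 5 2 11 9 7))^(-1) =(1 7 9 11 2 5)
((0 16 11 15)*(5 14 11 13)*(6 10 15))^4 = (0 14 15 5 10 13 6 16 11)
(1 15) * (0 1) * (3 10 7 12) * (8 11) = (0 1 15)(3 10 7 12)(8 11) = [1, 15, 2, 10, 4, 5, 6, 12, 11, 9, 7, 8, 3, 13, 14, 0]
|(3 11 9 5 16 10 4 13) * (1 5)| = 9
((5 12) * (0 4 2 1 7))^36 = (12)(0 4 2 1 7)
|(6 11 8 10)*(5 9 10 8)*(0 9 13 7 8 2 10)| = 8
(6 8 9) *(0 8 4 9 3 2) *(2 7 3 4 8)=(0 2)(3 7)(4 9 6 8)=[2, 1, 0, 7, 9, 5, 8, 3, 4, 6]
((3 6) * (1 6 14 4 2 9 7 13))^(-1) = ((1 6 3 14 4 2 9 7 13))^(-1) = (1 13 7 9 2 4 14 3 6)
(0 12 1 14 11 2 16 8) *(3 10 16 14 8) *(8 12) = (0 8)(1 12)(2 14 11)(3 10 16) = [8, 12, 14, 10, 4, 5, 6, 7, 0, 9, 16, 2, 1, 13, 11, 15, 3]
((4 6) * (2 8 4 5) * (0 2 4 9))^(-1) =((0 2 8 9)(4 6 5))^(-1) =(0 9 8 2)(4 5 6)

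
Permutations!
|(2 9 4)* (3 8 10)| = 3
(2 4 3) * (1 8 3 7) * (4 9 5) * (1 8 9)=(1 9 5 4 7 8 3 2)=[0, 9, 1, 2, 7, 4, 6, 8, 3, 5]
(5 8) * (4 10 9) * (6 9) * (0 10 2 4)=(0 10 6 9)(2 4)(5 8)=[10, 1, 4, 3, 2, 8, 9, 7, 5, 0, 6]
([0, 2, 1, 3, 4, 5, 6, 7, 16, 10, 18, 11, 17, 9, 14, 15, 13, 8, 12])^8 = [0, 1, 2, 3, 4, 5, 6, 7, 8, 9, 10, 11, 12, 13, 14, 15, 16, 17, 18]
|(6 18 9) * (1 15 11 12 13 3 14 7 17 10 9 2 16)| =15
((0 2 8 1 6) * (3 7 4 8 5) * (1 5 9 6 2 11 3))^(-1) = (0 6 9 2 1 5 8 4 7 3 11)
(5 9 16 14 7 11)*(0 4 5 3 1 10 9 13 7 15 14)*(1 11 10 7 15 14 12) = (0 4 5 13 15 12 1 7 10 9 16)(3 11) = [4, 7, 2, 11, 5, 13, 6, 10, 8, 16, 9, 3, 1, 15, 14, 12, 0]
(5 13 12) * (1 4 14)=(1 4 14)(5 13 12)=[0, 4, 2, 3, 14, 13, 6, 7, 8, 9, 10, 11, 5, 12, 1]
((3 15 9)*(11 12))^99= ((3 15 9)(11 12))^99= (15)(11 12)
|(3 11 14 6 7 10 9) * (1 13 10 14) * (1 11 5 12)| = |(1 13 10 9 3 5 12)(6 7 14)| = 21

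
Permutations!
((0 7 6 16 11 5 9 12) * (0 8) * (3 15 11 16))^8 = ((16)(0 7 6 3 15 11 5 9 12 8))^8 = (16)(0 12 5 15 6)(3 7 8 9 11)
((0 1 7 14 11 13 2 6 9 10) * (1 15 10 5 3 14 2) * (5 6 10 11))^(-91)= (0 7 11 10 1 15 2 13)(3 5 14)(6 9)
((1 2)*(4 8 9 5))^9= (1 2)(4 8 9 5)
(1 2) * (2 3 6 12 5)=(1 3 6 12 5 2)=[0, 3, 1, 6, 4, 2, 12, 7, 8, 9, 10, 11, 5]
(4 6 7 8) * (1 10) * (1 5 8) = (1 10 5 8 4 6 7) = [0, 10, 2, 3, 6, 8, 7, 1, 4, 9, 5]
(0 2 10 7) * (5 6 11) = (0 2 10 7)(5 6 11) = [2, 1, 10, 3, 4, 6, 11, 0, 8, 9, 7, 5]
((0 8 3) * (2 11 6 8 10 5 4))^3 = ((0 10 5 4 2 11 6 8 3))^3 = (0 4 6)(2 8 10)(3 5 11)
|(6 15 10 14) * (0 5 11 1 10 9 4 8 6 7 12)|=|(0 5 11 1 10 14 7 12)(4 8 6 15 9)|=40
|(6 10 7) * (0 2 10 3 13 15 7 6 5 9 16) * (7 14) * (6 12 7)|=|(0 2 10 12 7 5 9 16)(3 13 15 14 6)|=40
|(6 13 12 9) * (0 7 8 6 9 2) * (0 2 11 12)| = 10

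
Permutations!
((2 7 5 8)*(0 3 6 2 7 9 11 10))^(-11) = ((0 3 6 2 9 11 10)(5 8 7))^(-11) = (0 2 10 6 11 3 9)(5 8 7)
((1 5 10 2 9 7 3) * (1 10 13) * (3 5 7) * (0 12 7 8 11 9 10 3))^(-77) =(0 13 9 5 11 7 8 12 1)(2 10)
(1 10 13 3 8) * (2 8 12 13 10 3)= (1 3 12 13 2 8)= [0, 3, 8, 12, 4, 5, 6, 7, 1, 9, 10, 11, 13, 2]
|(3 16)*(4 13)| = 2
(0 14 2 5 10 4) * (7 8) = (0 14 2 5 10 4)(7 8) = [14, 1, 5, 3, 0, 10, 6, 8, 7, 9, 4, 11, 12, 13, 2]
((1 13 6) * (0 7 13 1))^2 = (0 13)(6 7)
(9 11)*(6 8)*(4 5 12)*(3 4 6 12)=(3 4 5)(6 8 12)(9 11)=[0, 1, 2, 4, 5, 3, 8, 7, 12, 11, 10, 9, 6]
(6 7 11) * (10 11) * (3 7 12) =(3 7 10 11 6 12) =[0, 1, 2, 7, 4, 5, 12, 10, 8, 9, 11, 6, 3]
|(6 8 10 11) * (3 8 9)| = 6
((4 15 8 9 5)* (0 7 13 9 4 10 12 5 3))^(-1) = ((0 7 13 9 3)(4 15 8)(5 10 12))^(-1) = (0 3 9 13 7)(4 8 15)(5 12 10)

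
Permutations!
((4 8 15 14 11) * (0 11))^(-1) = ((0 11 4 8 15 14))^(-1) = (0 14 15 8 4 11)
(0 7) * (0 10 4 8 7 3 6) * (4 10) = (10)(0 3 6)(4 8 7) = [3, 1, 2, 6, 8, 5, 0, 4, 7, 9, 10]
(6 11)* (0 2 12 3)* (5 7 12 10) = (0 2 10 5 7 12 3)(6 11) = [2, 1, 10, 0, 4, 7, 11, 12, 8, 9, 5, 6, 3]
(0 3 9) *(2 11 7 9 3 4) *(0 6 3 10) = (0 4 2 11 7 9 6 3 10) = [4, 1, 11, 10, 2, 5, 3, 9, 8, 6, 0, 7]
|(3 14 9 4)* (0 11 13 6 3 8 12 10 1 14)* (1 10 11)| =11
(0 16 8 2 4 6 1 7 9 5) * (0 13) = (0 16 8 2 4 6 1 7 9 5 13) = [16, 7, 4, 3, 6, 13, 1, 9, 2, 5, 10, 11, 12, 0, 14, 15, 8]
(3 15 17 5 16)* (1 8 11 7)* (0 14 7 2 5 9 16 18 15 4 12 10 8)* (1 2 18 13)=[14, 0, 5, 4, 12, 13, 6, 2, 11, 16, 8, 18, 10, 1, 7, 17, 3, 9, 15]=(0 14 7 2 5 13 1)(3 4 12 10 8 11 18 15 17 9 16)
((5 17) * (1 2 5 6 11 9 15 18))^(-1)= (1 18 15 9 11 6 17 5 2)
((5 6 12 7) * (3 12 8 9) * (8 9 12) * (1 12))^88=(12)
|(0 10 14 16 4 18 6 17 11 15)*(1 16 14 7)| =|(0 10 7 1 16 4 18 6 17 11 15)| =11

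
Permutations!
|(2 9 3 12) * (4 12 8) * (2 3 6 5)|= 4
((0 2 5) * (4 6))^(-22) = (6)(0 5 2)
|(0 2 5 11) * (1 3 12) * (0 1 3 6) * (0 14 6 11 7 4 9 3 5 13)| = |(0 2 13)(1 11)(3 12 5 7 4 9)(6 14)| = 6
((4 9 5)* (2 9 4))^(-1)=(2 5 9)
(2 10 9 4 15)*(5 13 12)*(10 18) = (2 18 10 9 4 15)(5 13 12) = [0, 1, 18, 3, 15, 13, 6, 7, 8, 4, 9, 11, 5, 12, 14, 2, 16, 17, 10]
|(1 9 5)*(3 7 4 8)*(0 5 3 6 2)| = |(0 5 1 9 3 7 4 8 6 2)| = 10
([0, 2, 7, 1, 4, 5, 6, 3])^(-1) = (1 3 7 2)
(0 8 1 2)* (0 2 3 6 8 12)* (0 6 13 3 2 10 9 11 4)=(0 12 6 8 1 2 10 9 11 4)(3 13)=[12, 2, 10, 13, 0, 5, 8, 7, 1, 11, 9, 4, 6, 3]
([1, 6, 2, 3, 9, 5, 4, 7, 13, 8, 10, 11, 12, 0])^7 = [0, 1, 2, 3, 4, 5, 6, 7, 8, 9, 10, 11, 12, 13]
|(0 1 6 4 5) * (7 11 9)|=|(0 1 6 4 5)(7 11 9)|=15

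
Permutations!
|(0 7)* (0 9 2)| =4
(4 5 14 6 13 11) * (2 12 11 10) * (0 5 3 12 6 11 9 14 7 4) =(0 5 7 4 3 12 9 14 11)(2 6 13 10) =[5, 1, 6, 12, 3, 7, 13, 4, 8, 14, 2, 0, 9, 10, 11]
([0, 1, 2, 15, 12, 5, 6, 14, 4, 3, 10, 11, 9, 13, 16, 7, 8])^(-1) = [0, 1, 2, 9, 8, 5, 6, 15, 16, 12, 10, 11, 4, 13, 7, 3, 14]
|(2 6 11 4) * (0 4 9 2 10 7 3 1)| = |(0 4 10 7 3 1)(2 6 11 9)| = 12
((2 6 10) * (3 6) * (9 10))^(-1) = (2 10 9 6 3)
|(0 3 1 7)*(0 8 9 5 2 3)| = 7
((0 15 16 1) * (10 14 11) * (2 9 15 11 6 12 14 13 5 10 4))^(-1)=(0 1 16 15 9 2 4 11)(5 13 10)(6 14 12)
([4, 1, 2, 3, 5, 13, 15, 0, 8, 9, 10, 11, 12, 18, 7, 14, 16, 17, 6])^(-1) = [7, 1, 2, 3, 0, 4, 18, 14, 8, 9, 10, 11, 12, 5, 15, 6, 16, 17, 13]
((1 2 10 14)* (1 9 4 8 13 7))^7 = ((1 2 10 14 9 4 8 13 7))^7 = (1 13 4 14 2 7 8 9 10)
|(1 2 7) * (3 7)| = |(1 2 3 7)| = 4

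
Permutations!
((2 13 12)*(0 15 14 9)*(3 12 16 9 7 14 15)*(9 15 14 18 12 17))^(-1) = (0 9 17 3)(2 12 18 7 14 15 16 13)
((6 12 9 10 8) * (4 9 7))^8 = (4 9 10 8 6 12 7)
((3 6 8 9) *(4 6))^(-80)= (9)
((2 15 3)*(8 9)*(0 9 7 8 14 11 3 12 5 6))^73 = (0 11 15 6 14 2 5 9 3 12)(7 8)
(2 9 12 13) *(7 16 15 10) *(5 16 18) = (2 9 12 13)(5 16 15 10 7 18) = [0, 1, 9, 3, 4, 16, 6, 18, 8, 12, 7, 11, 13, 2, 14, 10, 15, 17, 5]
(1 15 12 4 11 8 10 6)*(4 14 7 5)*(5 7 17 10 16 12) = (1 15 5 4 11 8 16 12 14 17 10 6) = [0, 15, 2, 3, 11, 4, 1, 7, 16, 9, 6, 8, 14, 13, 17, 5, 12, 10]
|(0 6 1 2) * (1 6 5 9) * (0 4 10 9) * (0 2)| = |(0 5 2 4 10 9 1)| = 7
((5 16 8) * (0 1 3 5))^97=(0 1 3 5 16 8)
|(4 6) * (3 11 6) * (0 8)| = 4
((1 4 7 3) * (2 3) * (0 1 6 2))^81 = ((0 1 4 7)(2 3 6))^81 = (0 1 4 7)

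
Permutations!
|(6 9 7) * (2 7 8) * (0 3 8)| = 7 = |(0 3 8 2 7 6 9)|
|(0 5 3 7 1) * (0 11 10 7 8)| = |(0 5 3 8)(1 11 10 7)| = 4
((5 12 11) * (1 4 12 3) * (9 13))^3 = (1 11)(3 12)(4 5)(9 13)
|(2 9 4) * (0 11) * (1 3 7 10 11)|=|(0 1 3 7 10 11)(2 9 4)|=6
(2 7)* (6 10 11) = [0, 1, 7, 3, 4, 5, 10, 2, 8, 9, 11, 6] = (2 7)(6 10 11)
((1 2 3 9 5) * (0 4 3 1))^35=(9)(1 2)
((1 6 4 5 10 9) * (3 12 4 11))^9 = (12)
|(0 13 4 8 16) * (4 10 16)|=|(0 13 10 16)(4 8)|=4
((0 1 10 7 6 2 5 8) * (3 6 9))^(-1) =((0 1 10 7 9 3 6 2 5 8))^(-1) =(0 8 5 2 6 3 9 7 10 1)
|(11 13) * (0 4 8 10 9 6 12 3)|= |(0 4 8 10 9 6 12 3)(11 13)|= 8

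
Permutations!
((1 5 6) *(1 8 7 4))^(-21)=((1 5 6 8 7 4))^(-21)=(1 8)(4 6)(5 7)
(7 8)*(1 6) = (1 6)(7 8) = [0, 6, 2, 3, 4, 5, 1, 8, 7]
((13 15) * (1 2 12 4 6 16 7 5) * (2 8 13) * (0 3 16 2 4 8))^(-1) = (0 1 5 7 16 3)(2 6 4 15 13 8 12)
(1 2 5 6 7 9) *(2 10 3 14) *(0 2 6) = (0 2 5)(1 10 3 14 6 7 9) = [2, 10, 5, 14, 4, 0, 7, 9, 8, 1, 3, 11, 12, 13, 6]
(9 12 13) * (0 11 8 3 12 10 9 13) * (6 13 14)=(0 11 8 3 12)(6 13 14)(9 10)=[11, 1, 2, 12, 4, 5, 13, 7, 3, 10, 9, 8, 0, 14, 6]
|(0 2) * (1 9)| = |(0 2)(1 9)| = 2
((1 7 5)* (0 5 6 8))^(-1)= ((0 5 1 7 6 8))^(-1)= (0 8 6 7 1 5)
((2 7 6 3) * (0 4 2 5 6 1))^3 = ((0 4 2 7 1)(3 5 6))^3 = (0 7 4 1 2)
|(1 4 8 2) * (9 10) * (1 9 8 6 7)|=4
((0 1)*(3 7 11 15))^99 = (0 1)(3 15 11 7)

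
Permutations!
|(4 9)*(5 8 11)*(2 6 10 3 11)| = |(2 6 10 3 11 5 8)(4 9)| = 14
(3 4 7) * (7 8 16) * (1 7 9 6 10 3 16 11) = (1 7 16 9 6 10 3 4 8 11) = [0, 7, 2, 4, 8, 5, 10, 16, 11, 6, 3, 1, 12, 13, 14, 15, 9]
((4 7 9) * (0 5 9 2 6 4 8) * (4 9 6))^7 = (0 6 8 5 9)(2 4 7)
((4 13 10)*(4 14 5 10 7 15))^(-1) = ((4 13 7 15)(5 10 14))^(-1) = (4 15 7 13)(5 14 10)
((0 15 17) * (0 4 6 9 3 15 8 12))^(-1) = ((0 8 12)(3 15 17 4 6 9))^(-1) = (0 12 8)(3 9 6 4 17 15)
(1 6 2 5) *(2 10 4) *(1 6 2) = [0, 2, 5, 3, 1, 6, 10, 7, 8, 9, 4] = (1 2 5 6 10 4)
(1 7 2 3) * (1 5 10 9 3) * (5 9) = (1 7 2)(3 9)(5 10) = [0, 7, 1, 9, 4, 10, 6, 2, 8, 3, 5]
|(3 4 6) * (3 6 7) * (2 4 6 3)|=|(2 4 7)(3 6)|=6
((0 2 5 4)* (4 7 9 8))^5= (0 8 7 2 4 9 5)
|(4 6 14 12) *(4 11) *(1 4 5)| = 7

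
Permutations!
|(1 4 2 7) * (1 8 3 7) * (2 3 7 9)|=10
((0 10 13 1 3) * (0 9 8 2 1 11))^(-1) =((0 10 13 11)(1 3 9 8 2))^(-1) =(0 11 13 10)(1 2 8 9 3)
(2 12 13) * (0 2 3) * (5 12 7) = (0 2 7 5 12 13 3) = [2, 1, 7, 0, 4, 12, 6, 5, 8, 9, 10, 11, 13, 3]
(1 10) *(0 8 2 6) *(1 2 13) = (0 8 13 1 10 2 6) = [8, 10, 6, 3, 4, 5, 0, 7, 13, 9, 2, 11, 12, 1]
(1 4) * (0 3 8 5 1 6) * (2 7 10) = (0 3 8 5 1 4 6)(2 7 10) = [3, 4, 7, 8, 6, 1, 0, 10, 5, 9, 2]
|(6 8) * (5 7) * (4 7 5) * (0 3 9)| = |(0 3 9)(4 7)(6 8)| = 6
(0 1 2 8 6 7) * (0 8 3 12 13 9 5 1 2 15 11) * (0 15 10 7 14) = (0 2 3 12 13 9 5 1 10 7 8 6 14)(11 15) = [2, 10, 3, 12, 4, 1, 14, 8, 6, 5, 7, 15, 13, 9, 0, 11]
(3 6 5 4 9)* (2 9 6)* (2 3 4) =(2 9 4 6 5) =[0, 1, 9, 3, 6, 2, 5, 7, 8, 4]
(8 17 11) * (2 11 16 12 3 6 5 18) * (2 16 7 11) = (3 6 5 18 16 12)(7 11 8 17) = [0, 1, 2, 6, 4, 18, 5, 11, 17, 9, 10, 8, 3, 13, 14, 15, 12, 7, 16]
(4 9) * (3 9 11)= [0, 1, 2, 9, 11, 5, 6, 7, 8, 4, 10, 3]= (3 9 4 11)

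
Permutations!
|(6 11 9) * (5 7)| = |(5 7)(6 11 9)| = 6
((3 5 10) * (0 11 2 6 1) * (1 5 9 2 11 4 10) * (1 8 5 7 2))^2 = ((11)(0 4 10 3 9 1)(2 6 7)(5 8))^2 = (11)(0 10 9)(1 4 3)(2 7 6)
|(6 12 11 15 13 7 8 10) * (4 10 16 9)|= 11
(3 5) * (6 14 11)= (3 5)(6 14 11)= [0, 1, 2, 5, 4, 3, 14, 7, 8, 9, 10, 6, 12, 13, 11]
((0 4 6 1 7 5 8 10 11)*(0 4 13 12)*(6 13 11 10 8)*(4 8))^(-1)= ((0 11 8 4 13 12)(1 7 5 6))^(-1)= (0 12 13 4 8 11)(1 6 5 7)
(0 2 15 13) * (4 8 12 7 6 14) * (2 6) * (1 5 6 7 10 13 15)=(15)(0 7 2 1 5 6 14 4 8 12 10 13)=[7, 5, 1, 3, 8, 6, 14, 2, 12, 9, 13, 11, 10, 0, 4, 15]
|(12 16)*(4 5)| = |(4 5)(12 16)| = 2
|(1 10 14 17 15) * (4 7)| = 10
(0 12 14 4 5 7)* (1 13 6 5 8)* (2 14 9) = (0 12 9 2 14 4 8 1 13 6 5 7) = [12, 13, 14, 3, 8, 7, 5, 0, 1, 2, 10, 11, 9, 6, 4]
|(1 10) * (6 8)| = |(1 10)(6 8)| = 2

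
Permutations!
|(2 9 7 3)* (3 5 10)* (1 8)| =6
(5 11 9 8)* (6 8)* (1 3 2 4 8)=(1 3 2 4 8 5 11 9 6)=[0, 3, 4, 2, 8, 11, 1, 7, 5, 6, 10, 9]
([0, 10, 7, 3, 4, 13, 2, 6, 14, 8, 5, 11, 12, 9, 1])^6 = (1 14 8 9 13 5 10)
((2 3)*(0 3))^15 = (3)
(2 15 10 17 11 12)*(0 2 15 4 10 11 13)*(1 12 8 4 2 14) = (0 14 1 12 15 11 8 4 10 17 13) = [14, 12, 2, 3, 10, 5, 6, 7, 4, 9, 17, 8, 15, 0, 1, 11, 16, 13]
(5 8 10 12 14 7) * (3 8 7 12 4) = (3 8 10 4)(5 7)(12 14) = [0, 1, 2, 8, 3, 7, 6, 5, 10, 9, 4, 11, 14, 13, 12]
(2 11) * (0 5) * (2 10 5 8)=[8, 1, 11, 3, 4, 0, 6, 7, 2, 9, 5, 10]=(0 8 2 11 10 5)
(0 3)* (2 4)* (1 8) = (0 3)(1 8)(2 4) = [3, 8, 4, 0, 2, 5, 6, 7, 1]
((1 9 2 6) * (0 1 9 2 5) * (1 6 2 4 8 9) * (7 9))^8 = (9)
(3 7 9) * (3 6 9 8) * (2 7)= [0, 1, 7, 2, 4, 5, 9, 8, 3, 6]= (2 7 8 3)(6 9)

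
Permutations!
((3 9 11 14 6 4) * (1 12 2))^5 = (1 2 12)(3 4 6 14 11 9)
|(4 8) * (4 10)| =3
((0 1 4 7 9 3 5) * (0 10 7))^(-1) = ((0 1 4)(3 5 10 7 9))^(-1) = (0 4 1)(3 9 7 10 5)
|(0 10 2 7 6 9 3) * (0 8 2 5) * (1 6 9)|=30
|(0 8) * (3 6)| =|(0 8)(3 6)| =2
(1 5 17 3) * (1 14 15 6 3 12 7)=[0, 5, 2, 14, 4, 17, 3, 1, 8, 9, 10, 11, 7, 13, 15, 6, 16, 12]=(1 5 17 12 7)(3 14 15 6)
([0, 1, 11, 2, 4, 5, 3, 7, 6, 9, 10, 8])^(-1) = [0, 1, 3, 6, 4, 5, 8, 7, 11, 9, 10, 2]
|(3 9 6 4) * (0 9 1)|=6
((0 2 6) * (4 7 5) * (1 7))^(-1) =(0 6 2)(1 4 5 7)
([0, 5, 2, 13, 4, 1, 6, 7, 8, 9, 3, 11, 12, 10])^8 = [0, 1, 2, 10, 4, 5, 6, 7, 8, 9, 13, 11, 12, 3]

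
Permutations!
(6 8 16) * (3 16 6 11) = (3 16 11)(6 8) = [0, 1, 2, 16, 4, 5, 8, 7, 6, 9, 10, 3, 12, 13, 14, 15, 11]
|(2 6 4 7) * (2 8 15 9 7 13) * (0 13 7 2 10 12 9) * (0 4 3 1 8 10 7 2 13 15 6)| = 20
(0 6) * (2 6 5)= (0 5 2 6)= [5, 1, 6, 3, 4, 2, 0]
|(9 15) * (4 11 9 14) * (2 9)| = |(2 9 15 14 4 11)| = 6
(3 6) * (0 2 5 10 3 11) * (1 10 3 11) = (0 2 5 3 6 1 10 11) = [2, 10, 5, 6, 4, 3, 1, 7, 8, 9, 11, 0]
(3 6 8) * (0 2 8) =(0 2 8 3 6) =[2, 1, 8, 6, 4, 5, 0, 7, 3]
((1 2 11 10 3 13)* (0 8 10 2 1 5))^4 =(0 13 10)(3 8 5)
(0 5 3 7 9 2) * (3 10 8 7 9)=[5, 1, 0, 9, 4, 10, 6, 3, 7, 2, 8]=(0 5 10 8 7 3 9 2)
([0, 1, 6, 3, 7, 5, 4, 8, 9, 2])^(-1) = (2 9 8 7 4 6)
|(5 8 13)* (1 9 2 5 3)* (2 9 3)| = 4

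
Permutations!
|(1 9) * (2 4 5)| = 6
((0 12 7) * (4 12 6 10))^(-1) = (0 7 12 4 10 6)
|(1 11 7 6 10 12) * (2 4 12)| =8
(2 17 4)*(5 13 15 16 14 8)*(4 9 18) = [0, 1, 17, 3, 2, 13, 6, 7, 5, 18, 10, 11, 12, 15, 8, 16, 14, 9, 4] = (2 17 9 18 4)(5 13 15 16 14 8)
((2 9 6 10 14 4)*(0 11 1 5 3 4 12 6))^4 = ((0 11 1 5 3 4 2 9)(6 10 14 12))^4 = (14)(0 3)(1 2)(4 11)(5 9)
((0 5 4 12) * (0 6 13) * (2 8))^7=(0 5 4 12 6 13)(2 8)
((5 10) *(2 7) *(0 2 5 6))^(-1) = (0 6 10 5 7 2)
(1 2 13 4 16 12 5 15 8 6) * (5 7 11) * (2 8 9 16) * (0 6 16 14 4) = (0 6 1 8 16 12 7 11 5 15 9 14 4 2 13) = [6, 8, 13, 3, 2, 15, 1, 11, 16, 14, 10, 5, 7, 0, 4, 9, 12]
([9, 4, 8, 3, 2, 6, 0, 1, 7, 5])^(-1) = [6, 7, 4, 3, 1, 9, 5, 8, 2, 0]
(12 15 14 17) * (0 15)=(0 15 14 17 12)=[15, 1, 2, 3, 4, 5, 6, 7, 8, 9, 10, 11, 0, 13, 17, 14, 16, 12]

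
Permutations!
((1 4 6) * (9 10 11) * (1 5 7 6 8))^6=(11)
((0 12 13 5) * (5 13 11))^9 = (13)(0 12 11 5)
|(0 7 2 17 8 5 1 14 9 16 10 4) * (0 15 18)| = 14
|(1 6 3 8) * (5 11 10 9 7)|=|(1 6 3 8)(5 11 10 9 7)|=20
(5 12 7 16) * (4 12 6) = (4 12 7 16 5 6) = [0, 1, 2, 3, 12, 6, 4, 16, 8, 9, 10, 11, 7, 13, 14, 15, 5]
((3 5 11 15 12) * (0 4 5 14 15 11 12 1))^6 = (0 15 3 5)(1 14 12 4)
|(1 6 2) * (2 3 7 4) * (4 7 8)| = 6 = |(1 6 3 8 4 2)|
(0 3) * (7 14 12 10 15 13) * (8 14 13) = (0 3)(7 13)(8 14 12 10 15) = [3, 1, 2, 0, 4, 5, 6, 13, 14, 9, 15, 11, 10, 7, 12, 8]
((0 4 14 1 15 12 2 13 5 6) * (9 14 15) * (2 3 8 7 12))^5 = ((0 4 15 2 13 5 6)(1 9 14)(3 8 7 12))^5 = (0 5 2 4 6 13 15)(1 14 9)(3 8 7 12)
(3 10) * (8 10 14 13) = (3 14 13 8 10) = [0, 1, 2, 14, 4, 5, 6, 7, 10, 9, 3, 11, 12, 8, 13]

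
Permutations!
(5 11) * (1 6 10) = (1 6 10)(5 11) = [0, 6, 2, 3, 4, 11, 10, 7, 8, 9, 1, 5]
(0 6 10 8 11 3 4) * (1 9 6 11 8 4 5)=(0 11 3 5 1 9 6 10 4)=[11, 9, 2, 5, 0, 1, 10, 7, 8, 6, 4, 3]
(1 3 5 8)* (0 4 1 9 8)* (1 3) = (0 4 3 5)(8 9) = [4, 1, 2, 5, 3, 0, 6, 7, 9, 8]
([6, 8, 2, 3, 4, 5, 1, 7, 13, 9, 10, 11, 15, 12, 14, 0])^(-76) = [6, 8, 2, 3, 4, 5, 1, 7, 13, 9, 10, 11, 15, 12, 14, 0]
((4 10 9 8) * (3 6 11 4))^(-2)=(3 9 4 6 8 10 11)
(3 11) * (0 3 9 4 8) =(0 3 11 9 4 8) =[3, 1, 2, 11, 8, 5, 6, 7, 0, 4, 10, 9]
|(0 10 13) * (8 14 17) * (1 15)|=6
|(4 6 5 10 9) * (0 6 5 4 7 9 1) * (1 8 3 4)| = |(0 6 1)(3 4 5 10 8)(7 9)| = 30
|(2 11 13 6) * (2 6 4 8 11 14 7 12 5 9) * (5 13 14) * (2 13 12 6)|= 10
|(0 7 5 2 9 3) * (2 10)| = 7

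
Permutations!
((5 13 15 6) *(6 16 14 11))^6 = ((5 13 15 16 14 11 6))^6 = (5 6 11 14 16 15 13)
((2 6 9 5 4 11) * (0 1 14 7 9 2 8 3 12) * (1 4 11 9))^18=(14)(0 9 11 3)(4 5 8 12)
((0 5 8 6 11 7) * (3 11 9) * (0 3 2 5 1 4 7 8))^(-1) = (0 5 2 9 6 8 11 3 7 4 1)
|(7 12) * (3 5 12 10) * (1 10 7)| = |(1 10 3 5 12)| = 5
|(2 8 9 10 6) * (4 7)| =|(2 8 9 10 6)(4 7)| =10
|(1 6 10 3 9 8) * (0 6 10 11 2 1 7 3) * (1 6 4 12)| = 60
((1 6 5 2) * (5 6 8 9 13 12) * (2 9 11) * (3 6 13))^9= ((1 8 11 2)(3 6 13 12 5 9))^9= (1 8 11 2)(3 12)(5 6)(9 13)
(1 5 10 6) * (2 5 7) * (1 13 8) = (1 7 2 5 10 6 13 8) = [0, 7, 5, 3, 4, 10, 13, 2, 1, 9, 6, 11, 12, 8]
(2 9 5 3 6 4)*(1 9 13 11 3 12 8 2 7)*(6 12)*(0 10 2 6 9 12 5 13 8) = (0 10 2 8 6 4 7 1 12)(3 5 9 13 11) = [10, 12, 8, 5, 7, 9, 4, 1, 6, 13, 2, 3, 0, 11]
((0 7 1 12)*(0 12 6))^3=((12)(0 7 1 6))^3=(12)(0 6 1 7)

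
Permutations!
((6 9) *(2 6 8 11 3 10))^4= (2 11 6 3 9 10 8)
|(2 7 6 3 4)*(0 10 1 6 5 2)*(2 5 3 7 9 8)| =|(0 10 1 6 7 3 4)(2 9 8)| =21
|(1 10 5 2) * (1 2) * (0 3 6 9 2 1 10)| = 6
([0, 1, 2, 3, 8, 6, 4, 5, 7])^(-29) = [0, 1, 2, 3, 8, 6, 4, 5, 7]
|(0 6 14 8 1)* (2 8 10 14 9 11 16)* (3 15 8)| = |(0 6 9 11 16 2 3 15 8 1)(10 14)| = 10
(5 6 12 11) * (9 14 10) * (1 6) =(1 6 12 11 5)(9 14 10) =[0, 6, 2, 3, 4, 1, 12, 7, 8, 14, 9, 5, 11, 13, 10]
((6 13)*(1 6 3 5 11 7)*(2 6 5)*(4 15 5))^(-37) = (1 7 11 5 15 4)(2 3 13 6) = ((1 4 15 5 11 7)(2 6 13 3))^(-37)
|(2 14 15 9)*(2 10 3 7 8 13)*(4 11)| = 18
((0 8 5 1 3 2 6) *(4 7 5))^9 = (8)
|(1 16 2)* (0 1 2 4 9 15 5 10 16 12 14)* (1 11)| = |(0 11 1 12 14)(4 9 15 5 10 16)| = 30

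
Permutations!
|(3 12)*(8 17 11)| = |(3 12)(8 17 11)| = 6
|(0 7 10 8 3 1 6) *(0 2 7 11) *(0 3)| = |(0 11 3 1 6 2 7 10 8)| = 9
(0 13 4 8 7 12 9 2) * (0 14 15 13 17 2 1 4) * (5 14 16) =(0 17 2 16 5 14 15 13)(1 4 8 7 12 9) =[17, 4, 16, 3, 8, 14, 6, 12, 7, 1, 10, 11, 9, 0, 15, 13, 5, 2]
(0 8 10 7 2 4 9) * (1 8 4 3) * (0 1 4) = (1 8 10 7 2 3 4 9) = [0, 8, 3, 4, 9, 5, 6, 2, 10, 1, 7]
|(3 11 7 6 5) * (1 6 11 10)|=|(1 6 5 3 10)(7 11)|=10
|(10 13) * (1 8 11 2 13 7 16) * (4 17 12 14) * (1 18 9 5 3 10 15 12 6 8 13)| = 77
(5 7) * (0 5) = (0 5 7) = [5, 1, 2, 3, 4, 7, 6, 0]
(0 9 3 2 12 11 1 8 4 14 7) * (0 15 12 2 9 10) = (0 10)(1 8 4 14 7 15 12 11)(3 9) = [10, 8, 2, 9, 14, 5, 6, 15, 4, 3, 0, 1, 11, 13, 7, 12]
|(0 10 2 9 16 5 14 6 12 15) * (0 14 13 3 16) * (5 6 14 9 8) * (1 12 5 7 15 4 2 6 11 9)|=63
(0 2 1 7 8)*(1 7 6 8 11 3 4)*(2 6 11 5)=(0 6 8)(1 11 3 4)(2 7 5)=[6, 11, 7, 4, 1, 2, 8, 5, 0, 9, 10, 3]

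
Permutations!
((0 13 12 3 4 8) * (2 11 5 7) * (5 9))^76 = (0 4 12)(2 11 9 5 7)(3 13 8)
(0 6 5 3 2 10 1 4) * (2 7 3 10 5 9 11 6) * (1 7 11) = (0 2 5 10 7 3 11 6 9 1 4) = [2, 4, 5, 11, 0, 10, 9, 3, 8, 1, 7, 6]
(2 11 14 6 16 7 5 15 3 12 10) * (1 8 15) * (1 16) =[0, 8, 11, 12, 4, 16, 1, 5, 15, 9, 2, 14, 10, 13, 6, 3, 7] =(1 8 15 3 12 10 2 11 14 6)(5 16 7)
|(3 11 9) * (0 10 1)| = |(0 10 1)(3 11 9)| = 3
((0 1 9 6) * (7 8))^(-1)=((0 1 9 6)(7 8))^(-1)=(0 6 9 1)(7 8)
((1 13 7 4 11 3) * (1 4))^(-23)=(1 13 7)(3 4 11)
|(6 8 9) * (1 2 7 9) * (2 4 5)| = 8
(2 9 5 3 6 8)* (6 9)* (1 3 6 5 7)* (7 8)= [0, 3, 5, 9, 4, 6, 7, 1, 2, 8]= (1 3 9 8 2 5 6 7)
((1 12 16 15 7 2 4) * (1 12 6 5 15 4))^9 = ((1 6 5 15 7 2)(4 12 16))^9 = (16)(1 15)(2 5)(6 7)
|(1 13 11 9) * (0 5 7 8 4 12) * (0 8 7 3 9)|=21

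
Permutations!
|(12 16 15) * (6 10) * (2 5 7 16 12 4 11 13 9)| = 18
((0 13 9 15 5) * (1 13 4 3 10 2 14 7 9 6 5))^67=(0 3 2 7 15 13 5 4 10 14 9 1 6)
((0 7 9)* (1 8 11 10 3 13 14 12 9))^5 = ((0 7 1 8 11 10 3 13 14 12 9))^5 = (0 10 9 11 12 8 14 1 13 7 3)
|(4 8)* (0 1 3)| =6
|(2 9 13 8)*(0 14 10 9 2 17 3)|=8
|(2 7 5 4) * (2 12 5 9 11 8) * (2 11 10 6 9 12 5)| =6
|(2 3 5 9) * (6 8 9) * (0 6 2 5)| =7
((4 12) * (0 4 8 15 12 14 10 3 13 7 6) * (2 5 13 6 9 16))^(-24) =((0 4 14 10 3 6)(2 5 13 7 9 16)(8 15 12))^(-24) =(16)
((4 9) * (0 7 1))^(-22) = ((0 7 1)(4 9))^(-22) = (9)(0 1 7)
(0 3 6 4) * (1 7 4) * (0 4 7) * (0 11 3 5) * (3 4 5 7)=(0 7 3 6 1 11 4 5)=[7, 11, 2, 6, 5, 0, 1, 3, 8, 9, 10, 4]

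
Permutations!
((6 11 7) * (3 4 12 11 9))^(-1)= ((3 4 12 11 7 6 9))^(-1)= (3 9 6 7 11 12 4)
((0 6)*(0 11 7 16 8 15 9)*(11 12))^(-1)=(0 9 15 8 16 7 11 12 6)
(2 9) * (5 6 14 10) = [0, 1, 9, 3, 4, 6, 14, 7, 8, 2, 5, 11, 12, 13, 10] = (2 9)(5 6 14 10)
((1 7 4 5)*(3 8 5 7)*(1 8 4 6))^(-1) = (1 6 7 4 3)(5 8)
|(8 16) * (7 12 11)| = |(7 12 11)(8 16)| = 6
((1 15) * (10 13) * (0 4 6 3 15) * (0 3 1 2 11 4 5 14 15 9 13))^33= (0 6 5 1 14 3 15 9 2 13 11 10 4)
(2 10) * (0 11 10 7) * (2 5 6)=(0 11 10 5 6 2 7)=[11, 1, 7, 3, 4, 6, 2, 0, 8, 9, 5, 10]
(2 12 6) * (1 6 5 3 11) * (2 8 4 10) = (1 6 8 4 10 2 12 5 3 11) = [0, 6, 12, 11, 10, 3, 8, 7, 4, 9, 2, 1, 5]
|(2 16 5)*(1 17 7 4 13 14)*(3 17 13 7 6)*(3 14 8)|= 42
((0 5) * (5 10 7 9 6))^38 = (0 7 6)(5 10 9) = ((0 10 7 9 6 5))^38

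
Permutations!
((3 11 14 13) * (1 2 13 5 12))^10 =((1 2 13 3 11 14 5 12))^10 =(1 13 11 5)(2 3 14 12)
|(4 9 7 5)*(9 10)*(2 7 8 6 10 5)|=|(2 7)(4 5)(6 10 9 8)|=4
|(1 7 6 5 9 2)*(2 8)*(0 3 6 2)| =6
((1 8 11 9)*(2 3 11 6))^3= (1 2 9 6 11 8 3)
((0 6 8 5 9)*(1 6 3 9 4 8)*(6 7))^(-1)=((0 3 9)(1 7 6)(4 8 5))^(-1)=(0 9 3)(1 6 7)(4 5 8)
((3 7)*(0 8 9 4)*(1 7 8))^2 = (0 7 8 4 1 3 9)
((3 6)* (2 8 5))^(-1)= ((2 8 5)(3 6))^(-1)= (2 5 8)(3 6)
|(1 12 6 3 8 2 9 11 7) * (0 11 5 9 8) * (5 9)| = 14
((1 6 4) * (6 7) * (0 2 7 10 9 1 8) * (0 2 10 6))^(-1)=(0 7 2 8 4 6 1 9 10)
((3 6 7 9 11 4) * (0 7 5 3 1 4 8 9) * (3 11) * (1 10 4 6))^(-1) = ((0 7)(1 6 5 11 8 9 3)(4 10))^(-1) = (0 7)(1 3 9 8 11 5 6)(4 10)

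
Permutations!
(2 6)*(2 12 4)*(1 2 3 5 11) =(1 2 6 12 4 3 5 11) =[0, 2, 6, 5, 3, 11, 12, 7, 8, 9, 10, 1, 4]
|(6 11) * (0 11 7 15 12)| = 6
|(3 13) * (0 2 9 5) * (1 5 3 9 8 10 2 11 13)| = |(0 11 13 9 3 1 5)(2 8 10)| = 21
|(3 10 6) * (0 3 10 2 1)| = |(0 3 2 1)(6 10)| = 4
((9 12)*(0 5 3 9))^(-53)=(0 3 12 5 9)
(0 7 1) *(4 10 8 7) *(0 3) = (0 4 10 8 7 1 3) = [4, 3, 2, 0, 10, 5, 6, 1, 7, 9, 8]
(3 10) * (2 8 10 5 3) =(2 8 10)(3 5) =[0, 1, 8, 5, 4, 3, 6, 7, 10, 9, 2]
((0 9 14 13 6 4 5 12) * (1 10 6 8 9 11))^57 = ((0 11 1 10 6 4 5 12)(8 9 14 13))^57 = (0 11 1 10 6 4 5 12)(8 9 14 13)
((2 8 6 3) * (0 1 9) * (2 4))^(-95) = ((0 1 9)(2 8 6 3 4))^(-95) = (0 1 9)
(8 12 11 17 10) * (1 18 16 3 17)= (1 18 16 3 17 10 8 12 11)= [0, 18, 2, 17, 4, 5, 6, 7, 12, 9, 8, 1, 11, 13, 14, 15, 3, 10, 16]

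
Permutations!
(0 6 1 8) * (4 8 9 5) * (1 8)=(0 6 8)(1 9 5 4)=[6, 9, 2, 3, 1, 4, 8, 7, 0, 5]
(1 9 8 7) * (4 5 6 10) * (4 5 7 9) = (1 4 7)(5 6 10)(8 9) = [0, 4, 2, 3, 7, 6, 10, 1, 9, 8, 5]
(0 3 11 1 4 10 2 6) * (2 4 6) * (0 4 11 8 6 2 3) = (1 2 3 8 6 4 10 11) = [0, 2, 3, 8, 10, 5, 4, 7, 6, 9, 11, 1]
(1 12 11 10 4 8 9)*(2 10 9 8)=(1 12 11 9)(2 10 4)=[0, 12, 10, 3, 2, 5, 6, 7, 8, 1, 4, 9, 11]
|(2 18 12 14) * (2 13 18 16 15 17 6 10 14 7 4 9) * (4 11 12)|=33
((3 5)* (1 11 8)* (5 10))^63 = ((1 11 8)(3 10 5))^63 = (11)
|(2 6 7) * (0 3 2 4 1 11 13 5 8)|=|(0 3 2 6 7 4 1 11 13 5 8)|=11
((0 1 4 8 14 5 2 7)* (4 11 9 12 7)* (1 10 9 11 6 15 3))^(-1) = (0 7 12 9 10)(1 3 15 6)(2 5 14 8 4)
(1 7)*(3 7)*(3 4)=[0, 4, 2, 7, 3, 5, 6, 1]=(1 4 3 7)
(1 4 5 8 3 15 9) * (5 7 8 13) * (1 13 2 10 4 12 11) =(1 12 11)(2 10 4 7 8 3 15 9 13 5) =[0, 12, 10, 15, 7, 2, 6, 8, 3, 13, 4, 1, 11, 5, 14, 9]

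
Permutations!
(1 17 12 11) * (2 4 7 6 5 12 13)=[0, 17, 4, 3, 7, 12, 5, 6, 8, 9, 10, 1, 11, 2, 14, 15, 16, 13]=(1 17 13 2 4 7 6 5 12 11)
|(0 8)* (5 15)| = 2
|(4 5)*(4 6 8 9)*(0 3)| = |(0 3)(4 5 6 8 9)| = 10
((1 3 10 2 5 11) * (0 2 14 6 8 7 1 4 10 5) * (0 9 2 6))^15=(0 1 4 6 3 10 8 5 14 7 11)(2 9)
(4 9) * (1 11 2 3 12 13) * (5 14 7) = (1 11 2 3 12 13)(4 9)(5 14 7) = [0, 11, 3, 12, 9, 14, 6, 5, 8, 4, 10, 2, 13, 1, 7]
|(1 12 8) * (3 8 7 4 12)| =|(1 3 8)(4 12 7)| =3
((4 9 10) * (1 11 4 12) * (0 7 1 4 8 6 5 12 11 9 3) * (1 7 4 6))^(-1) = (0 3 4)(1 8 11 10 9)(5 6 12)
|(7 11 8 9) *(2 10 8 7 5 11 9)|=12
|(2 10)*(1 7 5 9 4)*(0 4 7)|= |(0 4 1)(2 10)(5 9 7)|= 6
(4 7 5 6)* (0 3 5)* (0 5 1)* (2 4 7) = [3, 0, 4, 1, 2, 6, 7, 5] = (0 3 1)(2 4)(5 6 7)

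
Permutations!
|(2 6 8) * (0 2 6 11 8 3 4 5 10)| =|(0 2 11 8 6 3 4 5 10)| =9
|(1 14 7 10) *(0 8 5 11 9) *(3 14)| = 5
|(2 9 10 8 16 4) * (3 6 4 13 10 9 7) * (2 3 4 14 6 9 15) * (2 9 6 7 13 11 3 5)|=12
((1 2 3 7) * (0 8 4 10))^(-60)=(10)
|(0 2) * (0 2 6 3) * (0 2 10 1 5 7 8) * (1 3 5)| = |(0 6 5 7 8)(2 10 3)| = 15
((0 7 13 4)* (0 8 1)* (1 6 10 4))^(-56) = ((0 7 13 1)(4 8 6 10))^(-56) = (13)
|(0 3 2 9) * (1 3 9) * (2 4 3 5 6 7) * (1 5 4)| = 12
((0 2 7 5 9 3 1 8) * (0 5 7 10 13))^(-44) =((0 2 10 13)(1 8 5 9 3))^(-44) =(13)(1 8 5 9 3)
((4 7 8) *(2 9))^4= ((2 9)(4 7 8))^4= (9)(4 7 8)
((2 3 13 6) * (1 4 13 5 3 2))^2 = ((1 4 13 6)(3 5))^2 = (1 13)(4 6)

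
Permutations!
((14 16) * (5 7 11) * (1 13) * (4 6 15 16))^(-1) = ((1 13)(4 6 15 16 14)(5 7 11))^(-1) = (1 13)(4 14 16 15 6)(5 11 7)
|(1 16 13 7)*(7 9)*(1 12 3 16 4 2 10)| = |(1 4 2 10)(3 16 13 9 7 12)| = 12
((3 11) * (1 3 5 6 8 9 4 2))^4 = ((1 3 11 5 6 8 9 4 2))^4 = (1 6 2 5 4 11 9 3 8)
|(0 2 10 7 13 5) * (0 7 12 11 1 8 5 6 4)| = 12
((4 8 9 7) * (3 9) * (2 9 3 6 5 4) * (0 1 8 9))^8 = (0 2 7 9 4 5 6 8 1)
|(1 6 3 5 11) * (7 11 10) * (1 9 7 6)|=12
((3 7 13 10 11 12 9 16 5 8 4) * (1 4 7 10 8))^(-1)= (1 5 16 9 12 11 10 3 4)(7 8 13)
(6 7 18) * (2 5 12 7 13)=(2 5 12 7 18 6 13)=[0, 1, 5, 3, 4, 12, 13, 18, 8, 9, 10, 11, 7, 2, 14, 15, 16, 17, 6]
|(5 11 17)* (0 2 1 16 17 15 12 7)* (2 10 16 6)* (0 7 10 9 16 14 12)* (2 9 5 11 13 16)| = |(0 5 13 16 17 11 15)(1 6 9 2)(10 14 12)| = 84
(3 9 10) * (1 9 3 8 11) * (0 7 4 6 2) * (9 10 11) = (0 7 4 6 2)(1 10 8 9 11) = [7, 10, 0, 3, 6, 5, 2, 4, 9, 11, 8, 1]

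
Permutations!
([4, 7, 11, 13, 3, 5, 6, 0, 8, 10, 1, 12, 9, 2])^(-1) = (0 7 1 10 9 12 11 2 13 3 4)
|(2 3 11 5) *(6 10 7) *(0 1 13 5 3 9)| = 6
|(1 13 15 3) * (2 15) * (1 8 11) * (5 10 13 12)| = 10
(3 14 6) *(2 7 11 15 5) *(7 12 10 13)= [0, 1, 12, 14, 4, 2, 3, 11, 8, 9, 13, 15, 10, 7, 6, 5]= (2 12 10 13 7 11 15 5)(3 14 6)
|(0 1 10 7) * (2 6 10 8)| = |(0 1 8 2 6 10 7)| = 7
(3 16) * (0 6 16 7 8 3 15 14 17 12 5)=[6, 1, 2, 7, 4, 0, 16, 8, 3, 9, 10, 11, 5, 13, 17, 14, 15, 12]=(0 6 16 15 14 17 12 5)(3 7 8)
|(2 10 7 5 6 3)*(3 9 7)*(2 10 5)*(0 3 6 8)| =|(0 3 10 6 9 7 2 5 8)| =9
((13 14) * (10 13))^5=((10 13 14))^5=(10 14 13)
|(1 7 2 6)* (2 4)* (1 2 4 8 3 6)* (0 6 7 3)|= |(0 6 2 1 3 7 8)|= 7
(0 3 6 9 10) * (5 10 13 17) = (0 3 6 9 13 17 5 10) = [3, 1, 2, 6, 4, 10, 9, 7, 8, 13, 0, 11, 12, 17, 14, 15, 16, 5]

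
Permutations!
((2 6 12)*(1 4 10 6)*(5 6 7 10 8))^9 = ((1 4 8 5 6 12 2)(7 10))^9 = (1 8 6 2 4 5 12)(7 10)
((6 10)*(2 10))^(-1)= ((2 10 6))^(-1)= (2 6 10)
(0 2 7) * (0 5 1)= (0 2 7 5 1)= [2, 0, 7, 3, 4, 1, 6, 5]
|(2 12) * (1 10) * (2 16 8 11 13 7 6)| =|(1 10)(2 12 16 8 11 13 7 6)| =8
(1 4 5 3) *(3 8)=(1 4 5 8 3)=[0, 4, 2, 1, 5, 8, 6, 7, 3]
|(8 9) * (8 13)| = |(8 9 13)| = 3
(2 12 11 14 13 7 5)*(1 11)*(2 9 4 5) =(1 11 14 13 7 2 12)(4 5 9) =[0, 11, 12, 3, 5, 9, 6, 2, 8, 4, 10, 14, 1, 7, 13]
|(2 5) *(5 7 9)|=4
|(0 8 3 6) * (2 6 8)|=|(0 2 6)(3 8)|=6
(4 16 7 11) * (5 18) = (4 16 7 11)(5 18) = [0, 1, 2, 3, 16, 18, 6, 11, 8, 9, 10, 4, 12, 13, 14, 15, 7, 17, 5]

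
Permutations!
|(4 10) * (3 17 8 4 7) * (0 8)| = 7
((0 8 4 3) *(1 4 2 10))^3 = (0 10 3 2 4 8 1)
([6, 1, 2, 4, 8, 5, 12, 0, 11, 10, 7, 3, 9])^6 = (12)(3 8)(4 11)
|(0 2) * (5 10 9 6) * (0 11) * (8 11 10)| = 8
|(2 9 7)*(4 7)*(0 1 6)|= |(0 1 6)(2 9 4 7)|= 12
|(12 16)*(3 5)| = |(3 5)(12 16)| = 2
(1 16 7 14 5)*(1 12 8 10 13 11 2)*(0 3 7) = [3, 16, 1, 7, 4, 12, 6, 14, 10, 9, 13, 2, 8, 11, 5, 15, 0] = (0 3 7 14 5 12 8 10 13 11 2 1 16)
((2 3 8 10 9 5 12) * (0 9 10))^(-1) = (0 8 3 2 12 5 9)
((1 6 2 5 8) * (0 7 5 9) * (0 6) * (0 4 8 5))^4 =((0 7)(1 4 8)(2 9 6))^4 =(1 4 8)(2 9 6)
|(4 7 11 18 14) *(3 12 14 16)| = 8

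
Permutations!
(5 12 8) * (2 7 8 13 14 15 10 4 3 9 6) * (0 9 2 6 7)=(0 9 7 8 5 12 13 14 15 10 4 3 2)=[9, 1, 0, 2, 3, 12, 6, 8, 5, 7, 4, 11, 13, 14, 15, 10]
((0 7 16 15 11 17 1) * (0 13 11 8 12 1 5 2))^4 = ((0 7 16 15 8 12 1 13 11 17 5 2))^4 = (0 8 11)(1 5 16)(2 15 13)(7 12 17)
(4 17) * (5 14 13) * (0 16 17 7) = (0 16 17 4 7)(5 14 13) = [16, 1, 2, 3, 7, 14, 6, 0, 8, 9, 10, 11, 12, 5, 13, 15, 17, 4]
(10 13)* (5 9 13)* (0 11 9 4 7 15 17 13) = [11, 1, 2, 3, 7, 4, 6, 15, 8, 0, 5, 9, 12, 10, 14, 17, 16, 13] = (0 11 9)(4 7 15 17 13 10 5)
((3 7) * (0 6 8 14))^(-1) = ((0 6 8 14)(3 7))^(-1) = (0 14 8 6)(3 7)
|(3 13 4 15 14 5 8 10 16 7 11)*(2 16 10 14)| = 24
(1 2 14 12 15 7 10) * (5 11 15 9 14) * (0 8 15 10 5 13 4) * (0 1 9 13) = (0 8 15 7 5 11 10 9 14 12 13 4 1 2) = [8, 2, 0, 3, 1, 11, 6, 5, 15, 14, 9, 10, 13, 4, 12, 7]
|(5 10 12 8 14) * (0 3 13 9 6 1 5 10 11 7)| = |(0 3 13 9 6 1 5 11 7)(8 14 10 12)| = 36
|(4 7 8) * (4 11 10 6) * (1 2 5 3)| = 12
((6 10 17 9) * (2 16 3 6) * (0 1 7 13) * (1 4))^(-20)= (2 16 3 6 10 17 9)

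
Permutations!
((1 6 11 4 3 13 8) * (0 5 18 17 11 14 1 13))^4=((0 5 18 17 11 4 3)(1 6 14)(8 13))^4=(0 11 5 4 18 3 17)(1 6 14)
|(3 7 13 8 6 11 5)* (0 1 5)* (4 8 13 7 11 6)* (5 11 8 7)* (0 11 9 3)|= |(13)(0 1 9 3 8 4 7 5)|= 8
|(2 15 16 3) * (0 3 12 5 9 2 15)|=8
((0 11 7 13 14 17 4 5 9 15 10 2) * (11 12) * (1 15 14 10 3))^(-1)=((0 12 11 7 13 10 2)(1 15 3)(4 5 9 14 17))^(-1)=(0 2 10 13 7 11 12)(1 3 15)(4 17 14 9 5)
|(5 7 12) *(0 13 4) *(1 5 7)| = |(0 13 4)(1 5)(7 12)| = 6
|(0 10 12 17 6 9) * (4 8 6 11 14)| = |(0 10 12 17 11 14 4 8 6 9)| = 10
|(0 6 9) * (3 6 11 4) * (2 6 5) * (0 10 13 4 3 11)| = |(2 6 9 10 13 4 11 3 5)| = 9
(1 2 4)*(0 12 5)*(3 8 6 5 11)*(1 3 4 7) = (0 12 11 4 3 8 6 5)(1 2 7) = [12, 2, 7, 8, 3, 0, 5, 1, 6, 9, 10, 4, 11]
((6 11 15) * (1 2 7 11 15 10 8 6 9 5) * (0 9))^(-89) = (0 15 6 8 10 11 7 2 1 5 9)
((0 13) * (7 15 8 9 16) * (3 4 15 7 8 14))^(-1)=((0 13)(3 4 15 14)(8 9 16))^(-1)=(0 13)(3 14 15 4)(8 16 9)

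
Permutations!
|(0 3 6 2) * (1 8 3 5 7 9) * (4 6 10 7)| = |(0 5 4 6 2)(1 8 3 10 7 9)| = 30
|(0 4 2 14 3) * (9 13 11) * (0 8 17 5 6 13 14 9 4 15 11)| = |(0 15 11 4 2 9 14 3 8 17 5 6 13)| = 13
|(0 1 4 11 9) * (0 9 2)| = 5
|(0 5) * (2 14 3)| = 6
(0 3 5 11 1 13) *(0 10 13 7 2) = (0 3 5 11 1 7 2)(10 13) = [3, 7, 0, 5, 4, 11, 6, 2, 8, 9, 13, 1, 12, 10]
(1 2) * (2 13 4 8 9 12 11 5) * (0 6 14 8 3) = (0 6 14 8 9 12 11 5 2 1 13 4 3) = [6, 13, 1, 0, 3, 2, 14, 7, 9, 12, 10, 5, 11, 4, 8]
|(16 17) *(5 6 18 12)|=|(5 6 18 12)(16 17)|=4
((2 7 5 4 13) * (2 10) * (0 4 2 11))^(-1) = ((0 4 13 10 11)(2 7 5))^(-1) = (0 11 10 13 4)(2 5 7)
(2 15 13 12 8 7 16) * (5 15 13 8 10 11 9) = (2 13 12 10 11 9 5 15 8 7 16) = [0, 1, 13, 3, 4, 15, 6, 16, 7, 5, 11, 9, 10, 12, 14, 8, 2]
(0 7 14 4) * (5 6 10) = [7, 1, 2, 3, 0, 6, 10, 14, 8, 9, 5, 11, 12, 13, 4] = (0 7 14 4)(5 6 10)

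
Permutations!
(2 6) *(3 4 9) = (2 6)(3 4 9) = [0, 1, 6, 4, 9, 5, 2, 7, 8, 3]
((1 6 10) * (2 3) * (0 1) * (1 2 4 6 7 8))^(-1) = ((0 2 3 4 6 10)(1 7 8))^(-1) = (0 10 6 4 3 2)(1 8 7)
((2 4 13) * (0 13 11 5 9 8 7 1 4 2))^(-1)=((0 13)(1 4 11 5 9 8 7))^(-1)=(0 13)(1 7 8 9 5 11 4)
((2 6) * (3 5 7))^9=(7)(2 6)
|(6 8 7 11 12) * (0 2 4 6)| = |(0 2 4 6 8 7 11 12)| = 8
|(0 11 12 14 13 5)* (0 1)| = 7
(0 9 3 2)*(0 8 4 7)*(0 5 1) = (0 9 3 2 8 4 7 5 1) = [9, 0, 8, 2, 7, 1, 6, 5, 4, 3]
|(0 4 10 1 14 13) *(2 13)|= 7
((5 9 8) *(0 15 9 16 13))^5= ((0 15 9 8 5 16 13))^5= (0 16 8 15 13 5 9)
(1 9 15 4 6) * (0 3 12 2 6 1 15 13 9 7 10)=[3, 7, 6, 12, 1, 5, 15, 10, 8, 13, 0, 11, 2, 9, 14, 4]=(0 3 12 2 6 15 4 1 7 10)(9 13)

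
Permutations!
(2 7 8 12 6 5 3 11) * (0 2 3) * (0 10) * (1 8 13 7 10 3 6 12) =(0 2 10)(1 8)(3 11 6 5)(7 13) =[2, 8, 10, 11, 4, 3, 5, 13, 1, 9, 0, 6, 12, 7]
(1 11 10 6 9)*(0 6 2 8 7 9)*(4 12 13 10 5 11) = [6, 4, 8, 3, 12, 11, 0, 9, 7, 1, 2, 5, 13, 10] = (0 6)(1 4 12 13 10 2 8 7 9)(5 11)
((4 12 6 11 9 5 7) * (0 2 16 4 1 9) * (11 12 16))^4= (16)(0 2 11)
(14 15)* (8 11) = (8 11)(14 15) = [0, 1, 2, 3, 4, 5, 6, 7, 11, 9, 10, 8, 12, 13, 15, 14]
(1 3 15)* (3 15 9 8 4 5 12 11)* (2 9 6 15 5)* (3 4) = (1 5 12 11 4 2 9 8 3 6 15) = [0, 5, 9, 6, 2, 12, 15, 7, 3, 8, 10, 4, 11, 13, 14, 1]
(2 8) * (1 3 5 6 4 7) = (1 3 5 6 4 7)(2 8) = [0, 3, 8, 5, 7, 6, 4, 1, 2]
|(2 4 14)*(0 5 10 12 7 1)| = |(0 5 10 12 7 1)(2 4 14)| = 6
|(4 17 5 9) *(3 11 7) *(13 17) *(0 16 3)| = 5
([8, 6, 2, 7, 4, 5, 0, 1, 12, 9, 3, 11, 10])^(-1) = (0 6 1 7 3 10 12 8)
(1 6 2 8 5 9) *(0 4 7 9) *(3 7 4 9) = (0 9 1 6 2 8 5)(3 7) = [9, 6, 8, 7, 4, 0, 2, 3, 5, 1]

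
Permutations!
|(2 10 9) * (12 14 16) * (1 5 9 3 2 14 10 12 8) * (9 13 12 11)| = 12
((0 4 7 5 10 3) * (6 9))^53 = ((0 4 7 5 10 3)(6 9))^53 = (0 3 10 5 7 4)(6 9)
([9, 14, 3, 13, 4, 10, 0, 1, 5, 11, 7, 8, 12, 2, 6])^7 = (0 1 5 9 14 10 11 6 7 8)(2 3 13)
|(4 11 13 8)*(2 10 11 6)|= |(2 10 11 13 8 4 6)|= 7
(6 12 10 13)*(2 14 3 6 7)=[0, 1, 14, 6, 4, 5, 12, 2, 8, 9, 13, 11, 10, 7, 3]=(2 14 3 6 12 10 13 7)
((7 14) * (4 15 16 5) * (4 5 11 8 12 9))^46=(4 8 15 12 16 9 11)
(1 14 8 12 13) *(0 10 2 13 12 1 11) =(0 10 2 13 11)(1 14 8) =[10, 14, 13, 3, 4, 5, 6, 7, 1, 9, 2, 0, 12, 11, 8]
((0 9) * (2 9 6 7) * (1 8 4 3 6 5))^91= ((0 5 1 8 4 3 6 7 2 9))^91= (0 5 1 8 4 3 6 7 2 9)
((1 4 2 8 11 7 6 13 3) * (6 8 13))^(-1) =((1 4 2 13 3)(7 8 11))^(-1) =(1 3 13 2 4)(7 11 8)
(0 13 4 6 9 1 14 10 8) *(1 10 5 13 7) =(0 7 1 14 5 13 4 6 9 10 8) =[7, 14, 2, 3, 6, 13, 9, 1, 0, 10, 8, 11, 12, 4, 5]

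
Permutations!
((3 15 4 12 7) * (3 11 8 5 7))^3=(3 12 4 15)(5 8 11 7)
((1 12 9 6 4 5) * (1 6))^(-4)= (1 9 12)(4 6 5)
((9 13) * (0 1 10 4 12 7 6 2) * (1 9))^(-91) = (0 2 6 7 12 4 10 1 13 9)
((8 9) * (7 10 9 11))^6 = ((7 10 9 8 11))^6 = (7 10 9 8 11)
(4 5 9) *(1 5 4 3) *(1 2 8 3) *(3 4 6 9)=(1 5 3 2 8 4 6 9)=[0, 5, 8, 2, 6, 3, 9, 7, 4, 1]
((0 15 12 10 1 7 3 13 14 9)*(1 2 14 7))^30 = (0 12 2 9 15 10 14)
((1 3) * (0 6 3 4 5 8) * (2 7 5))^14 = (0 2 6 7 3 5 1 8 4)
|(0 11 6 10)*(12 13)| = 4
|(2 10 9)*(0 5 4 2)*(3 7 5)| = |(0 3 7 5 4 2 10 9)| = 8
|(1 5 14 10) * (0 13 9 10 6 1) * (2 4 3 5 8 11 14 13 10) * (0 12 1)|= 24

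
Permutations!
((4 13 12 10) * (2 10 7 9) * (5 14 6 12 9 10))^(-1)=(2 9 13 4 10 7 12 6 14 5)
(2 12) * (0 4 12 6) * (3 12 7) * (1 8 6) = [4, 8, 1, 12, 7, 5, 0, 3, 6, 9, 10, 11, 2] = (0 4 7 3 12 2 1 8 6)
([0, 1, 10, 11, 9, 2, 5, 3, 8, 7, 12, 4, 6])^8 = (2 6 10 5 12)(3 9 11 7 4)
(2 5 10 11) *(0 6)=(0 6)(2 5 10 11)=[6, 1, 5, 3, 4, 10, 0, 7, 8, 9, 11, 2]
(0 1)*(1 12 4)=(0 12 4 1)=[12, 0, 2, 3, 1, 5, 6, 7, 8, 9, 10, 11, 4]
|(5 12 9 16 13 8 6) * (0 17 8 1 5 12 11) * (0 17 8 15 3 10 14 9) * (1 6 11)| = |(0 8 11 17 15 3 10 14 9 16 13 6 12)(1 5)| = 26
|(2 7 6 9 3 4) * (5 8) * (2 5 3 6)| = |(2 7)(3 4 5 8)(6 9)| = 4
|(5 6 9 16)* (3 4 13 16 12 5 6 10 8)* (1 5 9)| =|(1 5 10 8 3 4 13 16 6)(9 12)| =18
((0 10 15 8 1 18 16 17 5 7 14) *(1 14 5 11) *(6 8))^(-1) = (0 14 8 6 15 10)(1 11 17 16 18)(5 7) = ((0 10 15 6 8 14)(1 18 16 17 11)(5 7))^(-1)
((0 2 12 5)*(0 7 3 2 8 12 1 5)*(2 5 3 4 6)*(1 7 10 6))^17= (0 12 8)(1 3 5 10 6 2 7 4)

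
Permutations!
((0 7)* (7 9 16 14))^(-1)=((0 9 16 14 7))^(-1)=(0 7 14 16 9)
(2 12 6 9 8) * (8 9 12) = (2 8)(6 12) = [0, 1, 8, 3, 4, 5, 12, 7, 2, 9, 10, 11, 6]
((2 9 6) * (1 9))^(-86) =((1 9 6 2))^(-86) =(1 6)(2 9)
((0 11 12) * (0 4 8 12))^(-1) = (0 11)(4 12 8)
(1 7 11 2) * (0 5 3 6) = (0 5 3 6)(1 7 11 2) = [5, 7, 1, 6, 4, 3, 0, 11, 8, 9, 10, 2]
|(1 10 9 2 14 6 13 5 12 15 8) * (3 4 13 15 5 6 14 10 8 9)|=8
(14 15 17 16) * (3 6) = (3 6)(14 15 17 16) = [0, 1, 2, 6, 4, 5, 3, 7, 8, 9, 10, 11, 12, 13, 15, 17, 14, 16]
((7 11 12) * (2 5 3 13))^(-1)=(2 13 3 5)(7 12 11)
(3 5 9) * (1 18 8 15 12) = (1 18 8 15 12)(3 5 9) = [0, 18, 2, 5, 4, 9, 6, 7, 15, 3, 10, 11, 1, 13, 14, 12, 16, 17, 8]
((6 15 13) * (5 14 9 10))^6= (15)(5 9)(10 14)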